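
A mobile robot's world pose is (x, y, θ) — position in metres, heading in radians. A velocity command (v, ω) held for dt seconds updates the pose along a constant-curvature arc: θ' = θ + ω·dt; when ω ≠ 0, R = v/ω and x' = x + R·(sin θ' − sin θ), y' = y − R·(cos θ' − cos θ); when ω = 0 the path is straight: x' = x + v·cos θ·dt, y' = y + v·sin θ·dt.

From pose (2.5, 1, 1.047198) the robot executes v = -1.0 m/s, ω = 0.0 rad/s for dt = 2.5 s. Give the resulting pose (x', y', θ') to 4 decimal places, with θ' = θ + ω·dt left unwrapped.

(1.2500, -1.1651, 1.0472)

θ' = 1.0472 + 0.0·2.5 = 1.0472
ω = 0 → straight: x' = 2.5 + -1.0·cos(1.0472)·2.5 = 1.2500
y' = 1 + -1.0·sin(1.0472)·2.5 = -1.1651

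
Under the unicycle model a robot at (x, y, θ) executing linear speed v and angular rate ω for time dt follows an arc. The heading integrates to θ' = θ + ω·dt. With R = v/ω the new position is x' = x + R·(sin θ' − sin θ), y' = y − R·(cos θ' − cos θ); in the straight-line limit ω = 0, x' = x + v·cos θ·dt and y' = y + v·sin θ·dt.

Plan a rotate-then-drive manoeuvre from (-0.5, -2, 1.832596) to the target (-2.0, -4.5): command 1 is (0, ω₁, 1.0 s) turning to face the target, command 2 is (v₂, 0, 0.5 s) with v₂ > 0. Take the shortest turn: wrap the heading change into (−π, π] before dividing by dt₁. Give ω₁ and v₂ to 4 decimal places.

heading to target = atan2(-4.5−-2, -2−-0.5) = -2.1112
Δθ = wrap(-2.1112 − 1.8326) = 2.3394; ω₁ = Δθ/dt₁ = 2.3394
distance = √((-2−-0.5)² + (-4.5−-2)²) = 2.9155; v₂ = distance/dt₂ = 5.8310

ω₁ = 2.3394, v₂ = 5.8310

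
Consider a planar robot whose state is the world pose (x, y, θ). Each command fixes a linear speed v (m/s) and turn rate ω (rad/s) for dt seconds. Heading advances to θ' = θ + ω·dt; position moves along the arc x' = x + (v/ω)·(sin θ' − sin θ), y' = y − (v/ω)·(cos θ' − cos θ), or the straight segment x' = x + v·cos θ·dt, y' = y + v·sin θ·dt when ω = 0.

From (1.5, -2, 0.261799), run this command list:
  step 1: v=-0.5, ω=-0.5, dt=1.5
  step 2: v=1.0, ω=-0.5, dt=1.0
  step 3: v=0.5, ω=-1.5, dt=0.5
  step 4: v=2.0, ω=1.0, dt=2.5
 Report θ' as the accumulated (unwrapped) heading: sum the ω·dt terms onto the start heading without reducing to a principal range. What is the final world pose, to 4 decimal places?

(4.9070, -4.6026, 0.7618)

step 1: θ'=-0.4882 (R=1.0000) → pose (0.7721, -1.9173, -0.4882)
step 2: θ'=-0.9882 (R=-2.0000) → pose (1.5041, -2.5832, -0.9882)
step 3: θ'=-1.7382 (R=-0.3333) → pose (1.5545, -2.8222, -1.7382)
step 4: θ'=0.7618 (R=2.0000) → pose (4.9070, -4.6026, 0.7618)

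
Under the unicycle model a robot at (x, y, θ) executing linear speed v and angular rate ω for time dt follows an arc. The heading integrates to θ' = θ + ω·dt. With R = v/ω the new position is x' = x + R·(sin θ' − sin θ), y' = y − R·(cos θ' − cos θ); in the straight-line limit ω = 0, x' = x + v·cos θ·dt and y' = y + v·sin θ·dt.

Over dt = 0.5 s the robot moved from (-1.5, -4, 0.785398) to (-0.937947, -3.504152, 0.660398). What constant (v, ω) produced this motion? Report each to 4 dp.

Δθ = 0.660398 − 0.785398 = -0.125000
ω = Δθ/dt = -0.125000/0.5 = -0.2500
R = Δx/(sin θ' − sin θ) = -6.0000
v = R·ω = -6.0000·-0.2500 = 1.5000

v = 1.5000, ω = -0.2500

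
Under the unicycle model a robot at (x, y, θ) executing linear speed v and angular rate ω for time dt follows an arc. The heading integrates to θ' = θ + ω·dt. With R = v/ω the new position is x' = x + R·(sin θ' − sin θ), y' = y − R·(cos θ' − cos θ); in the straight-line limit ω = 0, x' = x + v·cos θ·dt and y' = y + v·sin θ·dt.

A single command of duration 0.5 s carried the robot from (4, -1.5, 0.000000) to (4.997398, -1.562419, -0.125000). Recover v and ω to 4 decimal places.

v = 2.0000, ω = -0.2500

Δθ = -0.125000 − 0.000000 = -0.125000
ω = Δθ/dt = -0.125000/0.5 = -0.2500
R = Δx/(sin θ' − sin θ) = -8.0000
v = R·ω = -8.0000·-0.2500 = 2.0000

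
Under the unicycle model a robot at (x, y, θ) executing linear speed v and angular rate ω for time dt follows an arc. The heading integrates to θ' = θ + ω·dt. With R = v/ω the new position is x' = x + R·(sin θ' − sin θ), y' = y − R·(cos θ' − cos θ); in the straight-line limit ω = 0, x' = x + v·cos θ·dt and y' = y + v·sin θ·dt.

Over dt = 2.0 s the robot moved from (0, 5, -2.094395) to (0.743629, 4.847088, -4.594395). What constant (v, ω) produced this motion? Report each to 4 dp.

v = -0.5000, ω = -1.2500

Δθ = -4.594395 − -2.094395 = -2.500000
ω = Δθ/dt = -2.500000/2.0 = -1.2500
R = Δx/(sin θ' − sin θ) = 0.4000
v = R·ω = 0.4000·-1.2500 = -0.5000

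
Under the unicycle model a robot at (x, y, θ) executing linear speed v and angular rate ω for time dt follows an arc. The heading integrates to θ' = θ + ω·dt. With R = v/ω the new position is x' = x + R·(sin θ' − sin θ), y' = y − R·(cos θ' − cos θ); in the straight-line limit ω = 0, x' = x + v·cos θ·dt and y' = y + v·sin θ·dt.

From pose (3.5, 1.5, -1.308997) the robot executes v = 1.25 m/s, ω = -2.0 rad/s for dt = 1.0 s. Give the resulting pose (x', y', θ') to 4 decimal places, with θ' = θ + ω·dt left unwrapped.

θ' = -1.3090 + -2.0·1.0 = -3.3090
R = v/ω = 1.25/-2.0 = -0.6250
x' = 3.5 + -0.6250·(sin -3.3090 − sin -1.3090) = 2.7922
y' = 1.5 − -0.6250·(cos -3.3090 − cos -1.3090) = 0.7220

(2.7922, 0.7220, -3.3090)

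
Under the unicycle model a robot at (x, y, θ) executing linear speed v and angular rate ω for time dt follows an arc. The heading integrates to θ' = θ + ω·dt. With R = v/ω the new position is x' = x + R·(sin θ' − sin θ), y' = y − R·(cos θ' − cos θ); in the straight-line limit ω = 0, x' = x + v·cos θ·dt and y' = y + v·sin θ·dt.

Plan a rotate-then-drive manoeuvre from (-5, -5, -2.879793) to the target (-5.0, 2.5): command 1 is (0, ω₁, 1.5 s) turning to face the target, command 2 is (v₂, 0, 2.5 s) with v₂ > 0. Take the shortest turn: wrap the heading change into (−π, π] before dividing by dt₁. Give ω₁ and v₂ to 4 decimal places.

ω₁ = -1.2217, v₂ = 3.0000

heading to target = atan2(2.5−-5, -5−-5) = 1.5708
Δθ = wrap(1.5708 − -2.8798) = -1.8326; ω₁ = Δθ/dt₁ = -1.2217
distance = √((-5−-5)² + (2.5−-5)²) = 7.5000; v₂ = distance/dt₂ = 3.0000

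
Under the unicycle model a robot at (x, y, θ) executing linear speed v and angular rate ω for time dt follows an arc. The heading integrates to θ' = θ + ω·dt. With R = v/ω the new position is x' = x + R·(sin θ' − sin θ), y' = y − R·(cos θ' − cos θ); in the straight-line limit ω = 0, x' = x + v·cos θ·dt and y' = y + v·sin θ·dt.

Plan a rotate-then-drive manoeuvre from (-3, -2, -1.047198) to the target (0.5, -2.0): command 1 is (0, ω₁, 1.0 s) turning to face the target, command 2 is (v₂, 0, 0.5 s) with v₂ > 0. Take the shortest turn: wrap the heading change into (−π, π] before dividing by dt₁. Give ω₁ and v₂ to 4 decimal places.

ω₁ = 1.0472, v₂ = 7.0000

heading to target = atan2(-2−-2, 0.5−-3) = 0.0000
Δθ = wrap(0.0000 − -1.0472) = 1.0472; ω₁ = Δθ/dt₁ = 1.0472
distance = √((0.5−-3)² + (-2−-2)²) = 3.5000; v₂ = distance/dt₂ = 7.0000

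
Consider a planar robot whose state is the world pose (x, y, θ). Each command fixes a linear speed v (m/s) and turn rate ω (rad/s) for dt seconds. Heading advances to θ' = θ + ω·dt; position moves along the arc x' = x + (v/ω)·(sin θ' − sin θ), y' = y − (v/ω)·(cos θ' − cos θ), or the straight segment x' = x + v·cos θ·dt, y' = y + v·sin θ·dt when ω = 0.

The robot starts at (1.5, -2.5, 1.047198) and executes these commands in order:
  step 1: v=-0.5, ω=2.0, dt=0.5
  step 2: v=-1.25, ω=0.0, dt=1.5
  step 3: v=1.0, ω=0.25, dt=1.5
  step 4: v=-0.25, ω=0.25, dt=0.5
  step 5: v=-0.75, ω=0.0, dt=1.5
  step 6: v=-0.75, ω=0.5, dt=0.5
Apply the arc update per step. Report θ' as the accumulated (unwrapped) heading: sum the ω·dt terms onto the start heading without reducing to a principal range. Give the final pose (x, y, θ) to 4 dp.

(2.7998, -4.1069, 2.7972)

step 1: θ'=2.0472 (R=-0.2500) → pose (1.4943, -2.7396, 2.0472)
step 2: θ'=2.0472 (straight) → pose (2.3542, -4.4059, 2.0472)
step 3: θ'=2.4222 (R=4.0000) → pose (1.4353, -3.2314, 2.4222)
step 4: θ'=2.5472 (R=-1.0000) → pose (1.5342, -3.3077, 2.5472)
step 5: θ'=2.5472 (straight) → pose (2.4663, -3.9377, 2.5472)
step 6: θ'=2.7972 (R=-1.5000) → pose (2.7998, -4.1069, 2.7972)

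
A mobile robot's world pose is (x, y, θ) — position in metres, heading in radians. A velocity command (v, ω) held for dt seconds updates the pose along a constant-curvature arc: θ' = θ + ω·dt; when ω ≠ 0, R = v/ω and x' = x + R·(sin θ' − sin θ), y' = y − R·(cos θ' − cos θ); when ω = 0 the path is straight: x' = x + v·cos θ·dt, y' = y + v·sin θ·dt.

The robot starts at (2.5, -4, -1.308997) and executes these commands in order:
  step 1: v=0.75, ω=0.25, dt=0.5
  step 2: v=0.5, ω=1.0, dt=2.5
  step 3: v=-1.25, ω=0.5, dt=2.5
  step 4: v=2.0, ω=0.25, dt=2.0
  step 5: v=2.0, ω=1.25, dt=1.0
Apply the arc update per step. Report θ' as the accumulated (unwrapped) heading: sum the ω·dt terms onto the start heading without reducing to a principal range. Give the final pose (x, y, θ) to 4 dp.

step 1: θ'=-1.1840 (R=3.0000) → pose (2.6194, -4.3552, -1.1840)
step 2: θ'=1.3160 (R=0.5000) → pose (3.5663, -4.2926, 1.3160)
step 3: θ'=2.5660 (R=-2.5000) → pose (4.6248, -7.0199, 2.5660)
step 4: θ'=3.0660 (R=8.0000) → pose (0.8743, -5.7537, 3.0660)
step 5: θ'=4.3160 (R=1.6000) → pose (-0.7225, -6.7314, 4.3160)

(-0.7225, -6.7314, 4.3160)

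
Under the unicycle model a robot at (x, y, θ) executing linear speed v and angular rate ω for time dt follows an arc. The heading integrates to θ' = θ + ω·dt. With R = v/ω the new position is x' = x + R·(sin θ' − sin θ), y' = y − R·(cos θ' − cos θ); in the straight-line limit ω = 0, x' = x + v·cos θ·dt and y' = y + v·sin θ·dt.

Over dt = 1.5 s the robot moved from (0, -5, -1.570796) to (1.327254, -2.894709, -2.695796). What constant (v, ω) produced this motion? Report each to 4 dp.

Δθ = -2.695796 − -1.570796 = -1.125000
ω = Δθ/dt = -1.125000/1.5 = -0.7500
R = −Δy/(cos θ' − cos θ) = 2.3333
v = R·ω = 2.3333·-0.7500 = -1.7500

v = -1.7500, ω = -0.7500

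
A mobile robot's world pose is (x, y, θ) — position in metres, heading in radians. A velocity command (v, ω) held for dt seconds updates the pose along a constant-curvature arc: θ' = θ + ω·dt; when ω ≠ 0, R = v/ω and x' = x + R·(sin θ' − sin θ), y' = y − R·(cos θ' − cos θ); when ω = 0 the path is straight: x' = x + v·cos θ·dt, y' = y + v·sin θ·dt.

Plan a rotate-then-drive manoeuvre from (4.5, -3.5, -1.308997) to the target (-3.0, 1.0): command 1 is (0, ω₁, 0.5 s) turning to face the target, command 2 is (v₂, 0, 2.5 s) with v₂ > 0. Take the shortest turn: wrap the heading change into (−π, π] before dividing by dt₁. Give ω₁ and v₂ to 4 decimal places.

heading to target = atan2(1−-3.5, -3−4.5) = 2.6012
Δθ = wrap(2.6012 − -1.3090) = -2.3730; ω₁ = Δθ/dt₁ = -4.7460
distance = √((-3−4.5)² + (1−-3.5)²) = 8.7464; v₂ = distance/dt₂ = 3.4986

ω₁ = -4.7460, v₂ = 3.4986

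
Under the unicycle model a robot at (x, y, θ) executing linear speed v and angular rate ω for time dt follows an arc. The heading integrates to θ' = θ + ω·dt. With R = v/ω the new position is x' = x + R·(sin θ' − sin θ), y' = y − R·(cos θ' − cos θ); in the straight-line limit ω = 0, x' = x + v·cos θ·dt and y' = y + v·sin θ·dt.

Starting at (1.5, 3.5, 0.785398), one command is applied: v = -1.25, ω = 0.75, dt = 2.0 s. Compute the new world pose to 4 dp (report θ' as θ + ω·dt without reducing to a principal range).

(1.4196, 1.2293, 2.2854)

θ' = 0.7854 + 0.75·2.0 = 2.2854
R = v/ω = -1.25/0.75 = -1.6667
x' = 1.5 + -1.6667·(sin 2.2854 − sin 0.7854) = 1.4196
y' = 3.5 − -1.6667·(cos 2.2854 − cos 0.7854) = 1.2293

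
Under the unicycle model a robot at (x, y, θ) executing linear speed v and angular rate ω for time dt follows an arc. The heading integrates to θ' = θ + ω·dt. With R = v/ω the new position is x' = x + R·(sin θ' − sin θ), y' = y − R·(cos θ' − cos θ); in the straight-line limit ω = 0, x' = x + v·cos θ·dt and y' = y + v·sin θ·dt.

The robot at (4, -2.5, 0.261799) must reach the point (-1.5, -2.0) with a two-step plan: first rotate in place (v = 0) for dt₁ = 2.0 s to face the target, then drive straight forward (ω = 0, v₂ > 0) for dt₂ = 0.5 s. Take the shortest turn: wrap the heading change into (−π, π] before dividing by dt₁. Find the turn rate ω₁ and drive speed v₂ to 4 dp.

heading to target = atan2(-2−-2.5, -1.5−4) = 3.0509
Δθ = wrap(3.0509 − 0.2618) = 2.7891; ω₁ = Δθ/dt₁ = 1.3946
distance = √((-1.5−4)² + (-2−-2.5)²) = 5.5227; v₂ = distance/dt₂ = 11.0454

ω₁ = 1.3946, v₂ = 11.0454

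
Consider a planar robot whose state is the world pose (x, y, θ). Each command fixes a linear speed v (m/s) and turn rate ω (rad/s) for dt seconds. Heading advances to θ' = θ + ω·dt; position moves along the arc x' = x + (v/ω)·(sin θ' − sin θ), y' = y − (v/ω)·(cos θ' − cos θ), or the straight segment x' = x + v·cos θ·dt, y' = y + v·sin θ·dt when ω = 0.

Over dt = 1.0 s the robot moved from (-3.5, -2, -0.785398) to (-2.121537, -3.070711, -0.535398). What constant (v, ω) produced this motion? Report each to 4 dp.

v = 1.7500, ω = 0.2500

Δθ = -0.535398 − -0.785398 = 0.250000
ω = Δθ/dt = 0.250000/1.0 = 0.2500
R = Δx/(sin θ' − sin θ) = 7.0000
v = R·ω = 7.0000·0.2500 = 1.7500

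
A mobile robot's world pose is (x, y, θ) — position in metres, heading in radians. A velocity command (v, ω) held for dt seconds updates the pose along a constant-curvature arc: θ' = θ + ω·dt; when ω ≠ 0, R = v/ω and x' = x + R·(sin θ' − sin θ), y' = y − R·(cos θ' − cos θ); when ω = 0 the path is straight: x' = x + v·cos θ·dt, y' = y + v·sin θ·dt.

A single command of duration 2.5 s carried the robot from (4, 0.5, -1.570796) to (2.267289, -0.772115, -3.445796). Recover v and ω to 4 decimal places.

v = 1.0000, ω = -0.7500

Δθ = -3.445796 − -1.570796 = -1.875000
ω = Δθ/dt = -1.875000/2.5 = -0.7500
R = Δx/(sin θ' − sin θ) = -1.3333
v = R·ω = -1.3333·-0.7500 = 1.0000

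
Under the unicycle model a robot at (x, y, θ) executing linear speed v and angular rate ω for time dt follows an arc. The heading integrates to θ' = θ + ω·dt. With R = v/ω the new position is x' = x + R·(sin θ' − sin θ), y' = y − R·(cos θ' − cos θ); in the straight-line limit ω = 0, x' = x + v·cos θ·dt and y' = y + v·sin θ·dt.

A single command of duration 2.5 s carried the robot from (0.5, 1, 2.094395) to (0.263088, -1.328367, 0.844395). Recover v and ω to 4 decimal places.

v = -1.0000, ω = -0.5000

Δθ = 0.844395 − 2.094395 = -1.250000
ω = Δθ/dt = -1.250000/2.5 = -0.5000
R = −Δy/(cos θ' − cos θ) = 2.0000
v = R·ω = 2.0000·-0.5000 = -1.0000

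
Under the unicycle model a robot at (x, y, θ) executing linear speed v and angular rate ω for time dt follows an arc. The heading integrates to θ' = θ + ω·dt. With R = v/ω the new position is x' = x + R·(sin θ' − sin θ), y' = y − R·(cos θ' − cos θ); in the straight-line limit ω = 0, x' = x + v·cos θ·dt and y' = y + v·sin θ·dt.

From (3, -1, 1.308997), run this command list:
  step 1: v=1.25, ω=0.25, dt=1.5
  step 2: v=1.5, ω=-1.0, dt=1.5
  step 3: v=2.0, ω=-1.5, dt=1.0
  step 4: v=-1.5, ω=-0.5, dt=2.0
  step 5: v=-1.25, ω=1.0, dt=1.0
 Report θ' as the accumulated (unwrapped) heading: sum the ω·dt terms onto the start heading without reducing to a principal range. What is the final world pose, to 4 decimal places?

(6.8778, 5.4815, -1.3160)

step 1: θ'=1.6840 (R=5.0000) → pose (3.1384, 0.8589, 1.6840)
step 2: θ'=0.1840 (R=-1.5000) → pose (4.3543, 2.5030, 0.1840)
step 3: θ'=-1.3160 (R=-1.3333) → pose (5.8886, 1.5282, -1.3160)
step 4: θ'=-2.3160 (R=3.0000) → pose (6.5869, 4.3188, -2.3160)
step 5: θ'=-1.3160 (R=-1.2500) → pose (6.8778, 5.4815, -1.3160)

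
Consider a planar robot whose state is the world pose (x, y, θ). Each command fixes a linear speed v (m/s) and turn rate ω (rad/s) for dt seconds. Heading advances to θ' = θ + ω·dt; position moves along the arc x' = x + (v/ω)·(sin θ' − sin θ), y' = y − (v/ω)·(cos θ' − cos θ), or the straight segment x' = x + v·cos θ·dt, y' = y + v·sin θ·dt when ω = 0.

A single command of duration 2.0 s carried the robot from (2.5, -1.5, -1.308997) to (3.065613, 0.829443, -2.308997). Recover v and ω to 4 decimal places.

Δθ = -2.308997 − -1.308997 = -1.000000
ω = Δθ/dt = -1.000000/2.0 = -0.5000
R = −Δy/(cos θ' − cos θ) = 2.5000
v = R·ω = 2.5000·-0.5000 = -1.2500

v = -1.2500, ω = -0.5000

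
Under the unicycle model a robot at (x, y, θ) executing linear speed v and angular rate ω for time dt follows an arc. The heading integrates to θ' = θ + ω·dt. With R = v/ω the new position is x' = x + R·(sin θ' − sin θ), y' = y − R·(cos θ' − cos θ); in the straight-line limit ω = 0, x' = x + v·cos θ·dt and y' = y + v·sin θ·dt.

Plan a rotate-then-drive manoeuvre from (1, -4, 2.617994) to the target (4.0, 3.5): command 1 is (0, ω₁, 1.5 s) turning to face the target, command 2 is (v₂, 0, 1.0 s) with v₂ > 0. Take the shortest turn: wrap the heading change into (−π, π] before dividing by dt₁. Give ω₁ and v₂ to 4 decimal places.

heading to target = atan2(3.5−-4, 4−1) = 1.1903
Δθ = wrap(1.1903 − 2.6180) = -1.4277; ω₁ = Δθ/dt₁ = -0.9518
distance = √((4−1)² + (3.5−-4)²) = 8.0777; v₂ = distance/dt₂ = 8.0777

ω₁ = -0.9518, v₂ = 8.0777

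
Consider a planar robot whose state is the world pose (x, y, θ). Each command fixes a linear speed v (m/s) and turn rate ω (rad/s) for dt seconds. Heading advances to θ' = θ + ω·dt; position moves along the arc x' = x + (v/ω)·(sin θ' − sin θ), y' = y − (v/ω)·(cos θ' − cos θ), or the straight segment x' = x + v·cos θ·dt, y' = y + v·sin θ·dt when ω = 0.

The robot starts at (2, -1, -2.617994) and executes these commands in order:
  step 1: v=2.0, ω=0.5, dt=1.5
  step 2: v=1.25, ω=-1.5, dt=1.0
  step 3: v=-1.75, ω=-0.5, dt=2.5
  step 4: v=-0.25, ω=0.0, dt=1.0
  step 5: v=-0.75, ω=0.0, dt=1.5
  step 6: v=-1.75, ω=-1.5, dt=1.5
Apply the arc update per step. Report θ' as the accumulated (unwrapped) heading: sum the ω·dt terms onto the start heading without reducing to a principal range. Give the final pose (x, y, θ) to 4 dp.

step 1: θ'=-1.8680 (R=4.0000) → pose (0.1754, -3.2927, -1.8680)
step 2: θ'=-3.3680 (R=-0.8333) → pose (-0.8085, -3.8608, -3.3680)
step 3: θ'=-4.6180 (R=3.5000) → pose (1.8903, -6.9416, -4.6180)
step 4: θ'=-4.6180 (straight) → pose (1.9138, -7.1904, -4.6180)
step 5: θ'=-4.6180 (straight) → pose (2.0199, -8.3104, -4.6180)
step 6: θ'=-6.8680 (R=1.1667) → pose (0.2143, -9.3932, -6.8680)

(0.2143, -9.3932, -6.8680)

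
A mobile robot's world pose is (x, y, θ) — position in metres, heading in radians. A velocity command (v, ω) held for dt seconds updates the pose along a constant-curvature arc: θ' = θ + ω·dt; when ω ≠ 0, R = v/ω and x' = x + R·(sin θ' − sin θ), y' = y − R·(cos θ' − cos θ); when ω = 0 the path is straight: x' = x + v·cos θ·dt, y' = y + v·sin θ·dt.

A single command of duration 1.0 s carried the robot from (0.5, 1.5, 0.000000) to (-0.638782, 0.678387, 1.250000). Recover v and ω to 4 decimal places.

Δθ = 1.250000 − 0.000000 = 1.250000
ω = Δθ/dt = 1.250000/1.0 = 1.2500
R = Δx/(sin θ' − sin θ) = -1.2000
v = R·ω = -1.2000·1.2500 = -1.5000

v = -1.5000, ω = 1.2500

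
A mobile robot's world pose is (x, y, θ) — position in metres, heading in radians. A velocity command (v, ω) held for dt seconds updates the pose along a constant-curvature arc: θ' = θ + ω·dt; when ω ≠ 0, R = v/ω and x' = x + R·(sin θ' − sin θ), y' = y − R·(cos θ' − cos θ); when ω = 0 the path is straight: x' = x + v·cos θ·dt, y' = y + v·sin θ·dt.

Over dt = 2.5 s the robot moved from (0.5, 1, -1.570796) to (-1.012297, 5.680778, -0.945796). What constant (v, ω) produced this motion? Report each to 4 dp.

v = -2.0000, ω = 0.2500

Δθ = -0.945796 − -1.570796 = 0.625000
ω = Δθ/dt = 0.625000/2.5 = 0.2500
R = −Δy/(cos θ' − cos θ) = -8.0000
v = R·ω = -8.0000·0.2500 = -2.0000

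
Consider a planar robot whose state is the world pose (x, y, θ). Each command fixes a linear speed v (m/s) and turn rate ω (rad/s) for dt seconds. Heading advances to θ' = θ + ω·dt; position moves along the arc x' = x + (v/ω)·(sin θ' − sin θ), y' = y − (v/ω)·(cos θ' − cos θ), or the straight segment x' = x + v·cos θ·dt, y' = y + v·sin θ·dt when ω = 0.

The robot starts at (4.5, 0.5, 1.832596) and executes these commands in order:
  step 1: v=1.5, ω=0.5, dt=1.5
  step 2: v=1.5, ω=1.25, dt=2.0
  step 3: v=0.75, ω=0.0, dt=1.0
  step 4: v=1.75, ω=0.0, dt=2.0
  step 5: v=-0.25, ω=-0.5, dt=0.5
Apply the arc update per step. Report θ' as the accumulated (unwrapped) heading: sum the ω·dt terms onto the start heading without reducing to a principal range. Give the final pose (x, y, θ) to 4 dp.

(2.9455, -3.0257, 4.8326)

step 1: θ'=2.5826 (R=3.0000) → pose (3.1932, 2.2669, 2.5826)
step 2: θ'=5.0826 (R=1.2000) → pose (1.4381, 0.8154, 5.0826)
step 3: θ'=5.0826 (straight) → pose (1.7095, 0.1162, 5.0826)
step 4: θ'=5.0826 (straight) → pose (2.9758, -3.1467, 5.0826)
step 5: θ'=4.8326 (R=0.5000) → pose (2.9455, -3.0257, 4.8326)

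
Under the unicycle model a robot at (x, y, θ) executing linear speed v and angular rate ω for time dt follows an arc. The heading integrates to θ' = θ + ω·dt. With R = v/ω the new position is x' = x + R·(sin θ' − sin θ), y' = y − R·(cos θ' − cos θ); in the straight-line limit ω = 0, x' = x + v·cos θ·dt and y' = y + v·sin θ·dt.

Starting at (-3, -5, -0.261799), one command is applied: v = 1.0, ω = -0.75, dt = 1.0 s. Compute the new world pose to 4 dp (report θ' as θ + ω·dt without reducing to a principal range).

(-2.2147, -5.5808, -1.0118)

θ' = -0.2618 + -0.75·1.0 = -1.0118
R = v/ω = 1.0/-0.75 = -1.3333
x' = -3 + -1.3333·(sin -1.0118 − sin -0.2618) = -2.2147
y' = -5 − -1.3333·(cos -1.0118 − cos -0.2618) = -5.5808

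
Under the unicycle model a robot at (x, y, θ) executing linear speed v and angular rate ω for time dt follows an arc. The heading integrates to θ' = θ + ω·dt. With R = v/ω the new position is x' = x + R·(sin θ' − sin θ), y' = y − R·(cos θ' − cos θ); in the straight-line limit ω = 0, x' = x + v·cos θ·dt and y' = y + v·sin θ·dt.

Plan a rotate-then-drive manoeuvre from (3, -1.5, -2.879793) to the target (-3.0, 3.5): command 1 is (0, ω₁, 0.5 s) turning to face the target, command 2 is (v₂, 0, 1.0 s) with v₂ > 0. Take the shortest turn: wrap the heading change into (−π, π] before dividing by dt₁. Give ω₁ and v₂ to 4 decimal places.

ω₁ = -1.9131, v₂ = 7.8102

heading to target = atan2(3.5−-1.5, -3−3) = 2.4469
Δθ = wrap(2.4469 − -2.8798) = -0.9565; ω₁ = Δθ/dt₁ = -1.9131
distance = √((-3−3)² + (3.5−-1.5)²) = 7.8102; v₂ = distance/dt₂ = 7.8102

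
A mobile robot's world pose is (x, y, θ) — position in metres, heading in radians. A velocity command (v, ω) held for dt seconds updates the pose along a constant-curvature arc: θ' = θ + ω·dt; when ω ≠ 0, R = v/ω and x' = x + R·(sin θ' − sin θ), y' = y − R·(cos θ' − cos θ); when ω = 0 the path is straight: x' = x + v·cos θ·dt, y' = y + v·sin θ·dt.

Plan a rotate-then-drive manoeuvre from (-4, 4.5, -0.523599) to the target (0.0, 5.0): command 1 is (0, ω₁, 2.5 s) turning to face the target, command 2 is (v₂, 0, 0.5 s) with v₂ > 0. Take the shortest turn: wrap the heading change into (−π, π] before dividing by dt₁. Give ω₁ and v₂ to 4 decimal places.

heading to target = atan2(5−4.5, 0−-4) = 0.1244
Δθ = wrap(0.1244 − -0.5236) = 0.6480; ω₁ = Δθ/dt₁ = 0.2592
distance = √((0−-4)² + (5−4.5)²) = 4.0311; v₂ = distance/dt₂ = 8.0623

ω₁ = 0.2592, v₂ = 8.0623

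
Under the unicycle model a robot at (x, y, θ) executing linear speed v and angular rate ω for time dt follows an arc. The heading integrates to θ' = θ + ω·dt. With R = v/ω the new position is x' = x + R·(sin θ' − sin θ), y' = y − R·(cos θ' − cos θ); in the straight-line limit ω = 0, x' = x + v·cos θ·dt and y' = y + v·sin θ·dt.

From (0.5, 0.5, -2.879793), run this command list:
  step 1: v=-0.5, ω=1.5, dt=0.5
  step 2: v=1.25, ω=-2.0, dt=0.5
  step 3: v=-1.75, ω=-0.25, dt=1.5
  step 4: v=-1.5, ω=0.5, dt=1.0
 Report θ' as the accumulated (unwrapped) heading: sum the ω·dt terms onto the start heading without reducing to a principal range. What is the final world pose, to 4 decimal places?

step 1: θ'=-2.1298 (R=-0.3333) → pose (0.6963, 0.6452, -2.1298)
step 2: θ'=-3.1298 (R=-0.6250) → pose (0.1738, 0.3517, -3.1298)
step 3: θ'=-3.5048 (R=7.0000) → pose (2.7433, -0.1045, -3.5048)
step 4: θ'=-3.0048 (R=-3.0000) → pose (4.2182, -0.2721, -3.0048)

(4.2182, -0.2721, -3.0048)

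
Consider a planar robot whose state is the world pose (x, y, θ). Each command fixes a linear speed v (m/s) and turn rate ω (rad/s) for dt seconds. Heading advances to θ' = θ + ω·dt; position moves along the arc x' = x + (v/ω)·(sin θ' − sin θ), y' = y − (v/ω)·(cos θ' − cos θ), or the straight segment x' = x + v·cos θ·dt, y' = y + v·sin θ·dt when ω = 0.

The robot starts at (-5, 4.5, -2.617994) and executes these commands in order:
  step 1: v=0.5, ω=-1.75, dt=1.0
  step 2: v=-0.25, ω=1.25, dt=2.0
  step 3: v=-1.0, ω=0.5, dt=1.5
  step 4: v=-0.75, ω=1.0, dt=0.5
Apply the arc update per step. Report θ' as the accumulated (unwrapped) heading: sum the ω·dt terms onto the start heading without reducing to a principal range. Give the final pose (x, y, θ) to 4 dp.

step 1: θ'=-4.3680 (R=-0.2857) → pose (-5.4118, 4.6510, -4.3680)
step 2: θ'=-1.8680 (R=-0.2000) → pose (-5.0323, 4.6599, -1.8680)
step 3: θ'=-1.1180 (R=-2.0000) → pose (-5.1462, 6.1206, -1.1180)
step 4: θ'=-0.6180 (R=-0.7500) → pose (-5.3860, 6.4038, -0.6180)

(-5.3860, 6.4038, -0.6180)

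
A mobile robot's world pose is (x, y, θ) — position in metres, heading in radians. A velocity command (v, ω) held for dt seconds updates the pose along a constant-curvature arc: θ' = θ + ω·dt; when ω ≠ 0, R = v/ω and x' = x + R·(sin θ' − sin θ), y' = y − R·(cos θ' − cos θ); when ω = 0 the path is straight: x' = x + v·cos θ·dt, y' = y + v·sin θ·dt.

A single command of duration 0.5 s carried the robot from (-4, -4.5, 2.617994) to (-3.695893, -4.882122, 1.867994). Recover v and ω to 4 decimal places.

Δθ = 1.867994 − 2.617994 = -0.750000
ω = Δθ/dt = -0.750000/0.5 = -1.5000
R = −Δy/(cos θ' − cos θ) = 0.6667
v = R·ω = 0.6667·-1.5000 = -1.0000

v = -1.0000, ω = -1.5000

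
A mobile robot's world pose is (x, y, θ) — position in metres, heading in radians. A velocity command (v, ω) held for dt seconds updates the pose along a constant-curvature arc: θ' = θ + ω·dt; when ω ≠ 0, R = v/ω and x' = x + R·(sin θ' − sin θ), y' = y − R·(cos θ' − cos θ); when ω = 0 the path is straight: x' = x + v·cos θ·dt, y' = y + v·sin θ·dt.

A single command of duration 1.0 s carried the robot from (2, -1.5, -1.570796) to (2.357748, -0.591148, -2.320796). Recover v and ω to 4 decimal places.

Δθ = -2.320796 − -1.570796 = -0.750000
ω = Δθ/dt = -0.750000/1.0 = -0.7500
R = −Δy/(cos θ' − cos θ) = 1.3333
v = R·ω = 1.3333·-0.7500 = -1.0000

v = -1.0000, ω = -0.7500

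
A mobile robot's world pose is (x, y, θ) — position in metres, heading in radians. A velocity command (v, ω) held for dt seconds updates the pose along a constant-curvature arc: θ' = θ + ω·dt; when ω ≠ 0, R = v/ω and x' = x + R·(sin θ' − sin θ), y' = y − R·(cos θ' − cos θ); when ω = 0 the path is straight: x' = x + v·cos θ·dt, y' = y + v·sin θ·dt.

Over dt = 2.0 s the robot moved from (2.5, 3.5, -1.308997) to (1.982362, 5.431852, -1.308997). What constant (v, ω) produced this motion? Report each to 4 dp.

v = -1.0000, ω = 0.0000

Δθ = -1.308997 − -1.308997 = 0.000000
ω = Δθ/dt = 0.000000/2.0 = 0.0000
ω = 0 → v = (Δx·cos θ + Δy·sin θ)/dt = -1.0000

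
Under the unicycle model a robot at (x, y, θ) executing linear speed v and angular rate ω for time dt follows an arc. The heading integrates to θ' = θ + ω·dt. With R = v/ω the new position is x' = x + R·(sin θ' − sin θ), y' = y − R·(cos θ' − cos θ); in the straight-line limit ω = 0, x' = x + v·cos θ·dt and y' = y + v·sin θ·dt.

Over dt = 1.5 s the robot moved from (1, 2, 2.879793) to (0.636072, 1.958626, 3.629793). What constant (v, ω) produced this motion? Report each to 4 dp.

v = 0.2500, ω = 0.5000

Δθ = 3.629793 − 2.879793 = 0.750000
ω = Δθ/dt = 0.750000/1.5 = 0.5000
R = Δx/(sin θ' − sin θ) = 0.5000
v = R·ω = 0.5000·0.5000 = 0.2500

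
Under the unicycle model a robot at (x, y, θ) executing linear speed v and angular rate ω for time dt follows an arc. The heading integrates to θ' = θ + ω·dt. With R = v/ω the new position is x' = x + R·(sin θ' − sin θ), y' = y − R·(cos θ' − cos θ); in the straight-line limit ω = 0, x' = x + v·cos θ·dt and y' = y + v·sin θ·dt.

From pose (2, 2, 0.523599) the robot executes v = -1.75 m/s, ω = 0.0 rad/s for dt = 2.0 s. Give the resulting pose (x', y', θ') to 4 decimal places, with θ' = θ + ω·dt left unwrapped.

(-1.0311, 0.2500, 0.5236)

θ' = 0.5236 + 0.0·2.0 = 0.5236
ω = 0 → straight: x' = 2 + -1.75·cos(0.5236)·2.0 = -1.0311
y' = 2 + -1.75·sin(0.5236)·2.0 = 0.2500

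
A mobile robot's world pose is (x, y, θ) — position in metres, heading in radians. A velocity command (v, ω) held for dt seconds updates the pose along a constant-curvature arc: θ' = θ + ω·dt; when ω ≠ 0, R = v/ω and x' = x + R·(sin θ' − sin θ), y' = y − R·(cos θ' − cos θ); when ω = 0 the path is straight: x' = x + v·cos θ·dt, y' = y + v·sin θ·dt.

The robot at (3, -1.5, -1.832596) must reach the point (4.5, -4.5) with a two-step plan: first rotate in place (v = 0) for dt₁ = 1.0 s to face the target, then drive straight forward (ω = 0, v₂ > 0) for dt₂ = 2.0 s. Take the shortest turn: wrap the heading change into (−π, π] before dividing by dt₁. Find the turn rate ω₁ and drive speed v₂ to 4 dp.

ω₁ = 0.7254, v₂ = 1.6771

heading to target = atan2(-4.5−-1.5, 4.5−3) = -1.1071
Δθ = wrap(-1.1071 − -1.8326) = 0.7254; ω₁ = Δθ/dt₁ = 0.7254
distance = √((4.5−3)² + (-4.5−-1.5)²) = 3.3541; v₂ = distance/dt₂ = 1.6771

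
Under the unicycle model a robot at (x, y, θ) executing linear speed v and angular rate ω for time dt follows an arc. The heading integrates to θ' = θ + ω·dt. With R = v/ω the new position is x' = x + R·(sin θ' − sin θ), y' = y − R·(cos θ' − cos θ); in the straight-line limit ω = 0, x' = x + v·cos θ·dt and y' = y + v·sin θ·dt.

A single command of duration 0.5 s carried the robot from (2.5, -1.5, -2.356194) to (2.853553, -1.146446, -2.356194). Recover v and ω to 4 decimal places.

Δθ = -2.356194 − -2.356194 = 0.000000
ω = Δθ/dt = 0.000000/0.5 = 0.0000
ω = 0 → v = (Δx·cos θ + Δy·sin θ)/dt = -1.0000

v = -1.0000, ω = 0.0000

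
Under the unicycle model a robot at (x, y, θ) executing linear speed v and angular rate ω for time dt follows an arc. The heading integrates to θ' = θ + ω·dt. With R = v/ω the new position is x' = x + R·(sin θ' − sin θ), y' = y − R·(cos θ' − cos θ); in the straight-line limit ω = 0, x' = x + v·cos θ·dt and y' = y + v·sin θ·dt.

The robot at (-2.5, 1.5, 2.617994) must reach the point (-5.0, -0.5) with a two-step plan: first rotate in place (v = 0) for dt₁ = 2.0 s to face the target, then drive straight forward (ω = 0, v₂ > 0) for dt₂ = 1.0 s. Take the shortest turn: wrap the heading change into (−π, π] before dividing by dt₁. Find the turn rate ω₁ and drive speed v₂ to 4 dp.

heading to target = atan2(-0.5−1.5, -5−-2.5) = -2.4669
Δθ = wrap(-2.4669 − 2.6180) = 1.1983; ω₁ = Δθ/dt₁ = 0.5992
distance = √((-5−-2.5)² + (-0.5−1.5)²) = 3.2016; v₂ = distance/dt₂ = 3.2016

ω₁ = 0.5992, v₂ = 3.2016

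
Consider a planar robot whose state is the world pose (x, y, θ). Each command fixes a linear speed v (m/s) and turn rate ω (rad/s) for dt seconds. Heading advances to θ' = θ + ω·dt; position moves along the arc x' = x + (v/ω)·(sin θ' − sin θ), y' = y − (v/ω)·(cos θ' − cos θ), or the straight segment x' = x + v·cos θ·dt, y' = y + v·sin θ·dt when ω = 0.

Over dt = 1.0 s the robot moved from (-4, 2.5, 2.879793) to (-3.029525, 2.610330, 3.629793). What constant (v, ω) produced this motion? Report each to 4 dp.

Δθ = 3.629793 − 2.879793 = 0.750000
ω = Δθ/dt = 0.750000/1.0 = 0.7500
R = Δx/(sin θ' − sin θ) = -1.3333
v = R·ω = -1.3333·0.7500 = -1.0000

v = -1.0000, ω = 0.7500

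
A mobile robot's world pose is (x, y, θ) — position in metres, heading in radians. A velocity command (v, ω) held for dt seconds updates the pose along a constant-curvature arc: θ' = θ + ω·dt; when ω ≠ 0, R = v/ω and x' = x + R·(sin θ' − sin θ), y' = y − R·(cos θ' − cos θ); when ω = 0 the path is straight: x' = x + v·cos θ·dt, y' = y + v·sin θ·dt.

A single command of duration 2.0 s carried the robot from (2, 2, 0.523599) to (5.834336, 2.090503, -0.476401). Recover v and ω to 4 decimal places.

Δθ = -0.476401 − 0.523599 = -1.000000
ω = Δθ/dt = -1.000000/2.0 = -0.5000
R = Δx/(sin θ' − sin θ) = -4.0000
v = R·ω = -4.0000·-0.5000 = 2.0000

v = 2.0000, ω = -0.5000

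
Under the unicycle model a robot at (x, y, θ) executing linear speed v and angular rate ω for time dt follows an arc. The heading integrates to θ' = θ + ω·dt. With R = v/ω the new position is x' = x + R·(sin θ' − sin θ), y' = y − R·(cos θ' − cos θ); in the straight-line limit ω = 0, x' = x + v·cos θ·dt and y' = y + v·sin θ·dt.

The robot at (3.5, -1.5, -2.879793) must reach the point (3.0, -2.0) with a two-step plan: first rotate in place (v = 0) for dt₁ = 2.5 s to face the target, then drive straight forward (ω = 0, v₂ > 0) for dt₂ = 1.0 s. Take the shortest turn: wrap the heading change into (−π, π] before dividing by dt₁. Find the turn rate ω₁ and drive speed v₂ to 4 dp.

heading to target = atan2(-2−-1.5, 3−3.5) = -2.3562
Δθ = wrap(-2.3562 − -2.8798) = 0.5236; ω₁ = Δθ/dt₁ = 0.2094
distance = √((3−3.5)² + (-2−-1.5)²) = 0.7071; v₂ = distance/dt₂ = 0.7071

ω₁ = 0.2094, v₂ = 0.7071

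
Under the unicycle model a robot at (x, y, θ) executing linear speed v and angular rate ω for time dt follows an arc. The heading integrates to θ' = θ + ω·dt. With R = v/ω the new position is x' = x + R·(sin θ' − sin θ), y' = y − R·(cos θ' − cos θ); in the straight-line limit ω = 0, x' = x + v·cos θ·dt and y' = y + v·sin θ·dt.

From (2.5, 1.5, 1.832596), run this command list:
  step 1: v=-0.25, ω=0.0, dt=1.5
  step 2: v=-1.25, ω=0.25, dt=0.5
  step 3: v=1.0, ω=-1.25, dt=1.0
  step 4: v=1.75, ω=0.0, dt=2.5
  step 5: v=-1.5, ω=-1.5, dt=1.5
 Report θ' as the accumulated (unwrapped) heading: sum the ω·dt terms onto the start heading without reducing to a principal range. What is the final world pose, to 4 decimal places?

(4.6920, 5.0308, -1.5424)

step 1: θ'=1.8326 (straight) → pose (2.5971, 1.1378, 1.8326)
step 2: θ'=1.9576 (R=-5.0000) → pose (2.7961, 0.5457, 1.9576)
step 3: θ'=0.7076 (R=-0.8000) → pose (3.0170, 1.4555, 0.7076)
step 4: θ'=0.7076 (straight) → pose (6.3416, 4.2993, 0.7076)
step 5: θ'=-1.5424 (R=1.0000) → pose (4.6920, 5.0308, -1.5424)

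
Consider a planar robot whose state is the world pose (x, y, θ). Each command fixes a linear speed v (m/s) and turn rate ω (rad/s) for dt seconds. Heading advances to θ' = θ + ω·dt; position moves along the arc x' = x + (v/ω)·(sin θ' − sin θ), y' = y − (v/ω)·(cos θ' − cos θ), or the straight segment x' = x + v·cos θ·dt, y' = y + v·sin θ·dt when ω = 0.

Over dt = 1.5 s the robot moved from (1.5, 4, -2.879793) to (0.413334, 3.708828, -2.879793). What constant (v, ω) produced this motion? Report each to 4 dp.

v = 0.7500, ω = 0.0000

Δθ = -2.879793 − -2.879793 = 0.000000
ω = Δθ/dt = 0.000000/1.5 = 0.0000
ω = 0 → v = (Δx·cos θ + Δy·sin θ)/dt = 0.7500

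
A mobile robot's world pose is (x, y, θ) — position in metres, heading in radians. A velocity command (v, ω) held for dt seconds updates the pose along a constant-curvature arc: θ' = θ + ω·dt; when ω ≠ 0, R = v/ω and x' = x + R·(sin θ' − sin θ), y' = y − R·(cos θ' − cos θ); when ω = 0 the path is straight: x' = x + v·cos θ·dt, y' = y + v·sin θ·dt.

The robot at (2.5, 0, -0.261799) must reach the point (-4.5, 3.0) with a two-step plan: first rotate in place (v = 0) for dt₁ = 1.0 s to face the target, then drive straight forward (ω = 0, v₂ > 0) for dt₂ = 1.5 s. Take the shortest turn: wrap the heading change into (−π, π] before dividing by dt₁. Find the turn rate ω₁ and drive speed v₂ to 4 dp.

ω₁ = 2.9985, v₂ = 5.0772

heading to target = atan2(3−0, -4.5−2.5) = 2.7367
Δθ = wrap(2.7367 − -0.2618) = 2.9985; ω₁ = Δθ/dt₁ = 2.9985
distance = √((-4.5−2.5)² + (3−0)²) = 7.6158; v₂ = distance/dt₂ = 5.0772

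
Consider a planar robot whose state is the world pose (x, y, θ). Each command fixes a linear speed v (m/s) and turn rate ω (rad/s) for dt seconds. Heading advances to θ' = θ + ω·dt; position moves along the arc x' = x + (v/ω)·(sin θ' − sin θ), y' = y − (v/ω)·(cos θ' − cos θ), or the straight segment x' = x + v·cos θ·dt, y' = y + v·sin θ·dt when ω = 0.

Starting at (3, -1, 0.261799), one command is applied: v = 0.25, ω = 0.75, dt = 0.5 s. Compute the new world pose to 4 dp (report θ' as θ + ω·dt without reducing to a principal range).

(3.1119, -0.9460, 0.6368)

θ' = 0.2618 + 0.75·0.5 = 0.6368
R = v/ω = 0.25/0.75 = 0.3333
x' = 3 + 0.3333·(sin 0.6368 − sin 0.2618) = 3.1119
y' = -1 − 0.3333·(cos 0.6368 − cos 0.2618) = -0.9460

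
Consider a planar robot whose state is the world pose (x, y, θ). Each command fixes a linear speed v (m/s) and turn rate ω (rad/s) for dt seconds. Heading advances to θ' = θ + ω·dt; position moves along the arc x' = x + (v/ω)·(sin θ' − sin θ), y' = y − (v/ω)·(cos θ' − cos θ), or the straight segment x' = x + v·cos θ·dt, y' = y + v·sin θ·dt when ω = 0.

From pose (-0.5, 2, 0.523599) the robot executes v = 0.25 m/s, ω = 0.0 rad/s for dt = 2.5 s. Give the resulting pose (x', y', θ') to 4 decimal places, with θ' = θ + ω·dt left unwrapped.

(0.0413, 2.3125, 0.5236)

θ' = 0.5236 + 0.0·2.5 = 0.5236
ω = 0 → straight: x' = -0.5 + 0.25·cos(0.5236)·2.5 = 0.0413
y' = 2 + 0.25·sin(0.5236)·2.5 = 2.3125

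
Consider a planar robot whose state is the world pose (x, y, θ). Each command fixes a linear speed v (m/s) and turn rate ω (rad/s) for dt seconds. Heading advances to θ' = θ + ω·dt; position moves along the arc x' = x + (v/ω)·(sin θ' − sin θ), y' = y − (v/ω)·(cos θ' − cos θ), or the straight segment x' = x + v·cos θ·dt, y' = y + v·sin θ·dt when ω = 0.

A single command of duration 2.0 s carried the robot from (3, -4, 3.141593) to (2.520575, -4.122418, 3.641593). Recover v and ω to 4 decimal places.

v = 0.2500, ω = 0.2500

Δθ = 3.641593 − 3.141593 = 0.500000
ω = Δθ/dt = 0.500000/2.0 = 0.2500
R = Δx/(sin θ' − sin θ) = 1.0000
v = R·ω = 1.0000·0.2500 = 0.2500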